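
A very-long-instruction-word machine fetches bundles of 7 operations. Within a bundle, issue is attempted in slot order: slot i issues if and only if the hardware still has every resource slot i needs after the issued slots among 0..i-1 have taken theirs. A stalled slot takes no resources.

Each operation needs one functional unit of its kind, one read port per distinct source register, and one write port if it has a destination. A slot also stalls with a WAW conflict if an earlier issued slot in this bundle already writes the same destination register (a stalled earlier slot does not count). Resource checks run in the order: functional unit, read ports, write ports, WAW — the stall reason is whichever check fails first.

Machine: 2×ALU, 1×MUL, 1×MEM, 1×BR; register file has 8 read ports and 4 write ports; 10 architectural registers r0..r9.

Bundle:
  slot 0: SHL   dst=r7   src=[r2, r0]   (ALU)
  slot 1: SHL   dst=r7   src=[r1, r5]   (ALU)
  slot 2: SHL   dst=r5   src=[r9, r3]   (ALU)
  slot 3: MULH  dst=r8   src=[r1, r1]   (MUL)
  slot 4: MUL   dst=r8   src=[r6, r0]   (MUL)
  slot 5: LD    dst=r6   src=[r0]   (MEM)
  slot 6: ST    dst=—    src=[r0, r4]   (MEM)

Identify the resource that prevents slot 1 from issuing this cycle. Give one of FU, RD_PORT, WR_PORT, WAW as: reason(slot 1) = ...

reason(slot 1) = WAW

#0 ALU src=r2,r0 dispatched  <A:1 Mu:1 Ld:1 B:1 rd:6 wr:3>
#1 ALU src=r1,r5 held:WAW  <A:1 Mu:1 Ld:1 B:1 rd:6 wr:3>
#2 ALU src=r9,r3 dispatched  <A:0 Mu:1 Ld:1 B:1 rd:4 wr:2>
#3 MUL src=r1,r1 dispatched  <A:0 Mu:0 Ld:1 B:1 rd:3 wr:1>
#4 MUL src=r6,r0 held:FU  <A:0 Mu:0 Ld:1 B:1 rd:3 wr:1>
#5 MEM src=r0 dispatched  <A:0 Mu:0 Ld:0 B:1 rd:2 wr:0>
#6 MEM src=r0,r4 held:FU  <A:0 Mu:0 Ld:0 B:1 rd:2 wr:0>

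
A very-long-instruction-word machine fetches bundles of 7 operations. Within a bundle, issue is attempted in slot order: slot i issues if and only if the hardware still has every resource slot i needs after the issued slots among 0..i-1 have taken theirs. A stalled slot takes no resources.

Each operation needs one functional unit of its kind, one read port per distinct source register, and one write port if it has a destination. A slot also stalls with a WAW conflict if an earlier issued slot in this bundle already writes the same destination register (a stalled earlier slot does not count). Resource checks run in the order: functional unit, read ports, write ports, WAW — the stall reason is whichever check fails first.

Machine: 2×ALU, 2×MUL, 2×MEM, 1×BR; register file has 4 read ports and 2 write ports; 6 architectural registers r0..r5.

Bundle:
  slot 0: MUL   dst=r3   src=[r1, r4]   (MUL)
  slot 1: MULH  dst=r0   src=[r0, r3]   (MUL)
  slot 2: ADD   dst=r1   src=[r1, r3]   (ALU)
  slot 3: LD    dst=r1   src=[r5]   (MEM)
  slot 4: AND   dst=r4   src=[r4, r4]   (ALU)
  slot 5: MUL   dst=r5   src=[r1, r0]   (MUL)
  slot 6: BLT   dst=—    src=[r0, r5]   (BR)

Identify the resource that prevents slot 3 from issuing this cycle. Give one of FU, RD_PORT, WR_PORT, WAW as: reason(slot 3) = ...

  0. MUL→r3 ⇒ go  {2A/1Mu/2Ld/1B | 2r 1w}
  1. MUL→r0 ⇒ go  {2A/0Mu/2Ld/1B | 0r 0w}
  2. ALU→r1 ⇒ no(RD_PORT)  {2A/0Mu/2Ld/1B | 0r 0w}
  3. MEM→r1 ⇒ no(RD_PORT)  {2A/0Mu/2Ld/1B | 0r 0w}
  4. ALU→r4 ⇒ no(RD_PORT)  {2A/0Mu/2Ld/1B | 0r 0w}
  5. MUL→r5 ⇒ no(FU)  {2A/0Mu/2Ld/1B | 0r 0w}
  6. BR ⇒ no(RD_PORT)  {2A/0Mu/2Ld/1B | 0r 0w}

reason(slot 3) = RD_PORT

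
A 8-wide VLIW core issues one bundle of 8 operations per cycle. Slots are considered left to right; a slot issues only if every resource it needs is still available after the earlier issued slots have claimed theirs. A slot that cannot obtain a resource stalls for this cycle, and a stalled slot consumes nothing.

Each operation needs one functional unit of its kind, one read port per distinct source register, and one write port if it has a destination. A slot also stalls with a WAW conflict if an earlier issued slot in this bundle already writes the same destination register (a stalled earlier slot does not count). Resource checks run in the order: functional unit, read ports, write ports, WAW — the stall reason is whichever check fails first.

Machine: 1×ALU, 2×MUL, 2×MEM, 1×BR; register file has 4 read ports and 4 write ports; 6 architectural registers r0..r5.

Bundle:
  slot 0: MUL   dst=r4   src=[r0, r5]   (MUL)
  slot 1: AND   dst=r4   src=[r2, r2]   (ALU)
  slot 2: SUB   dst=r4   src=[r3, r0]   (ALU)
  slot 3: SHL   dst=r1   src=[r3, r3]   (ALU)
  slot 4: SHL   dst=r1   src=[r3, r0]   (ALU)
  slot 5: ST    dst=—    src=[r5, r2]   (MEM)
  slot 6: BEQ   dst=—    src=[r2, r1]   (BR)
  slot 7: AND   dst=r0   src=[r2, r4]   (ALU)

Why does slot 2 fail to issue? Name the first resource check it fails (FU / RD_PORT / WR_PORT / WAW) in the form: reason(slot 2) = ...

reason(slot 2) = WAW

#0 MUL src=r0,r5 dispatched  <A:1 Mu:1 Ld:2 B:1 rd:2 wr:3>
#1 ALU src=r2,r2 held:WAW  <A:1 Mu:1 Ld:2 B:1 rd:2 wr:3>
#2 ALU src=r3,r0 held:WAW  <A:1 Mu:1 Ld:2 B:1 rd:2 wr:3>
#3 ALU src=r3,r3 dispatched  <A:0 Mu:1 Ld:2 B:1 rd:1 wr:2>
#4 ALU src=r3,r0 held:FU  <A:0 Mu:1 Ld:2 B:1 rd:1 wr:2>
#5 MEM src=r5,r2 held:RD_PORT  <A:0 Mu:1 Ld:2 B:1 rd:1 wr:2>
#6 BR src=r2,r1 held:RD_PORT  <A:0 Mu:1 Ld:2 B:1 rd:1 wr:2>
#7 ALU src=r2,r4 held:FU  <A:0 Mu:1 Ld:2 B:1 rd:1 wr:2>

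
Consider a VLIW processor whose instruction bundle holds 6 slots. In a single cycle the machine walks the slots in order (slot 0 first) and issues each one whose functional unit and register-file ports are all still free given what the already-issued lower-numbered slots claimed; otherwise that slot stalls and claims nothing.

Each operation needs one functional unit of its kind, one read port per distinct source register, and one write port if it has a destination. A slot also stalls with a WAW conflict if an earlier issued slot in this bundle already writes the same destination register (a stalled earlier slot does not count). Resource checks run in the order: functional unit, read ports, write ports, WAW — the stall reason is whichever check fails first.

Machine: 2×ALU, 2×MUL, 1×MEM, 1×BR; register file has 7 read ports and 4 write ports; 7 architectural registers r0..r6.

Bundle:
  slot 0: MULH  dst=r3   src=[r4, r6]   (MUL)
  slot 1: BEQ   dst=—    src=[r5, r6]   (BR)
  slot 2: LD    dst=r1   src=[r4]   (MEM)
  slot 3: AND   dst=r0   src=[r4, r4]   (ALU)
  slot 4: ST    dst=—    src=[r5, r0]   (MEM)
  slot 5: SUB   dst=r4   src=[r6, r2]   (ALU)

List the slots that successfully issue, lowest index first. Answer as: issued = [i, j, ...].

(0) want 1×MUL +2rd +1wr — yes → AL2|MU1|ME1|BR1|rd5|wr3
(1) want 1×BR +2rd +0wr — yes → AL2|MU1|ME1|BR0|rd3|wr3
(2) want 1×MEM +1rd +1wr — yes → AL2|MU1|ME0|BR0|rd2|wr2
(3) want 1×ALU +1rd +1wr — yes → AL1|MU1|ME0|BR0|rd1|wr1
(4) want 1×MEM +2rd +0wr — FU → AL1|MU1|ME0|BR0|rd1|wr1
(5) want 1×ALU +2rd +1wr — RD_PORT → AL1|MU1|ME0|BR0|rd1|wr1

issued = [0, 1, 2, 3]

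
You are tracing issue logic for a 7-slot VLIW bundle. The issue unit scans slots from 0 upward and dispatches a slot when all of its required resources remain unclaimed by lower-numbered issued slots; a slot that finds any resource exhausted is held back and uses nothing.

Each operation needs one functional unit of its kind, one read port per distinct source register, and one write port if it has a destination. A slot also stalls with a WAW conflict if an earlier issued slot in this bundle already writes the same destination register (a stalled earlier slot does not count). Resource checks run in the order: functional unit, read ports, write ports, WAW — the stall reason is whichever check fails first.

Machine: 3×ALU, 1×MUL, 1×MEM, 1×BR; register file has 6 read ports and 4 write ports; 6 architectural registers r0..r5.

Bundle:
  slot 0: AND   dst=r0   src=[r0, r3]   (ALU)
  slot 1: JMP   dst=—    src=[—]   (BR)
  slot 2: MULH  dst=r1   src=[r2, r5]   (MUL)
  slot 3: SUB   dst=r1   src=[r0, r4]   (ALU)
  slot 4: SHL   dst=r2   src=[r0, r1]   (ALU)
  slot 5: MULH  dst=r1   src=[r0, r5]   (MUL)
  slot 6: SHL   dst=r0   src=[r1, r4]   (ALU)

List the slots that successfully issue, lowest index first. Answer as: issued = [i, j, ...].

issued = [0, 1, 2, 4]

slot 0 (ALU): ISSUE — free A2,Mu1,Ld1,B1 rp4 wp3
slot 1 (BR): ISSUE — free A2,Mu1,Ld1,B0 rp4 wp3
slot 2 (MUL): ISSUE — free A2,Mu0,Ld1,B0 rp2 wp2
slot 3 (ALU): stall WAW — free A2,Mu0,Ld1,B0 rp2 wp2
slot 4 (ALU): ISSUE — free A1,Mu0,Ld1,B0 rp0 wp1
slot 5 (MUL): stall FU — free A1,Mu0,Ld1,B0 rp0 wp1
slot 6 (ALU): stall RD_PORT — free A1,Mu0,Ld1,B0 rp0 wp1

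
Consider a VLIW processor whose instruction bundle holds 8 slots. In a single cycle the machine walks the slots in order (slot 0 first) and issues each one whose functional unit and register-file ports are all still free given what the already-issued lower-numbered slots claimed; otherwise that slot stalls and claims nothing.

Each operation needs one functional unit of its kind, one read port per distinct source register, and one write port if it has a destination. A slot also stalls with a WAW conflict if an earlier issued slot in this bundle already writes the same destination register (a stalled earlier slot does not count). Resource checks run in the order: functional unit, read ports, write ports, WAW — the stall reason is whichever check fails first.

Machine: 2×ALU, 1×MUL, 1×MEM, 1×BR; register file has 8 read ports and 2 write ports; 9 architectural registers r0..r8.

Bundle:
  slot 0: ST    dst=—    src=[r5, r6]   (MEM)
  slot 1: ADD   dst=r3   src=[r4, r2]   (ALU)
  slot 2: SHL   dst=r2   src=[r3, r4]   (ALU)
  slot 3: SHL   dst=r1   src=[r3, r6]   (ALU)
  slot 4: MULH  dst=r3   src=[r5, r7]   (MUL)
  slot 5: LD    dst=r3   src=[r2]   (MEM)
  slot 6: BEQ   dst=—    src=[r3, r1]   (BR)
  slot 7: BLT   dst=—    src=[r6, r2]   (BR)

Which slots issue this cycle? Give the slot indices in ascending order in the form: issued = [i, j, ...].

slot 0 (MEM): ISSUE — free A2,Mu1,Ld0,B1 rp6 wp2
slot 1 (ALU): ISSUE — free A1,Mu1,Ld0,B1 rp4 wp1
slot 2 (ALU): ISSUE — free A0,Mu1,Ld0,B1 rp2 wp0
slot 3 (ALU): stall FU — free A0,Mu1,Ld0,B1 rp2 wp0
slot 4 (MUL): stall WR_PORT — free A0,Mu1,Ld0,B1 rp2 wp0
slot 5 (MEM): stall FU — free A0,Mu1,Ld0,B1 rp2 wp0
slot 6 (BR): ISSUE — free A0,Mu1,Ld0,B0 rp0 wp0
slot 7 (BR): stall FU — free A0,Mu1,Ld0,B0 rp0 wp0

issued = [0, 1, 2, 6]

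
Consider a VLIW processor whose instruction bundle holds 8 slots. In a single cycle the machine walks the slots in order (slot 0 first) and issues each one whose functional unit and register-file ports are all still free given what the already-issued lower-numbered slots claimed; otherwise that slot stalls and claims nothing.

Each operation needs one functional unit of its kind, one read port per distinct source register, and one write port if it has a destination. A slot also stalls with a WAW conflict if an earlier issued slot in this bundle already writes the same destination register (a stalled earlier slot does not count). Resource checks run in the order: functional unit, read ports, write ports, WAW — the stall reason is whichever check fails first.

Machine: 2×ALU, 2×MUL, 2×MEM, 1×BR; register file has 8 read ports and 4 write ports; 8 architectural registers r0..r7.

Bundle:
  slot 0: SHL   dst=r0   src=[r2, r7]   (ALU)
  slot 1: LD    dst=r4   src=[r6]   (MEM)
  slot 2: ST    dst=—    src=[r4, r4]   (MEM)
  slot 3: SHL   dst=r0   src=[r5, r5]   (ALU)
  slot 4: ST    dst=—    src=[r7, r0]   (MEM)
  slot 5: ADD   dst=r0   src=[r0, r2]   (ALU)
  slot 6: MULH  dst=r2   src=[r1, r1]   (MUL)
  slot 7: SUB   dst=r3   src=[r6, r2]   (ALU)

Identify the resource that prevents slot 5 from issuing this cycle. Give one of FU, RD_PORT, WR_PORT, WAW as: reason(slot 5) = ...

[0] ALU needs rd=2 wr=1: ok; after: ALU=1 MUL=2 MEM=2 BR=1, R=6, W=3
[1] MEM needs rd=1 wr=1: ok; after: ALU=1 MUL=2 MEM=1 BR=1, R=5, W=2
[2] MEM needs rd=1 wr=0: ok; after: ALU=1 MUL=2 MEM=0 BR=1, R=4, W=2
[3] ALU needs rd=1 wr=1: WAW; after: ALU=1 MUL=2 MEM=0 BR=1, R=4, W=2
[4] MEM needs rd=2 wr=0: FU; after: ALU=1 MUL=2 MEM=0 BR=1, R=4, W=2
[5] ALU needs rd=2 wr=1: WAW; after: ALU=1 MUL=2 MEM=0 BR=1, R=4, W=2
[6] MUL needs rd=1 wr=1: ok; after: ALU=1 MUL=1 MEM=0 BR=1, R=3, W=1
[7] ALU needs rd=2 wr=1: ok; after: ALU=0 MUL=1 MEM=0 BR=1, R=1, W=0

reason(slot 5) = WAW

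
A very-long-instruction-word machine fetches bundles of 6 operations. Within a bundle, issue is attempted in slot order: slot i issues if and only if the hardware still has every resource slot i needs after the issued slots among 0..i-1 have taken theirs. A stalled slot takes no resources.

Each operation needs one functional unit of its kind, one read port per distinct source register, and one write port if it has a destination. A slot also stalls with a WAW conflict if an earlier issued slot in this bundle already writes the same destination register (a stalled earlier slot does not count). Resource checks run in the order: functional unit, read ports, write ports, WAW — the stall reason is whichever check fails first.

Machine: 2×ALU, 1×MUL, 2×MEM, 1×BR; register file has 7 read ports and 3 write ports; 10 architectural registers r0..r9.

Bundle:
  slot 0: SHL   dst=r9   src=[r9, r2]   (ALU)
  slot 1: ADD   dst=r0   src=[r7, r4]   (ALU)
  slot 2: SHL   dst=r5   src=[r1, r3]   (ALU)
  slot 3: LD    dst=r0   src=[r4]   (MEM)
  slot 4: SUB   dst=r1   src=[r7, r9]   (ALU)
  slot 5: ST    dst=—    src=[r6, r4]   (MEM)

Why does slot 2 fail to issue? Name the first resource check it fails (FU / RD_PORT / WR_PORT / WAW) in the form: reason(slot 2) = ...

  0. ALU→r9 ⇒ go  {1A/1Mu/2Ld/1B | 5r 2w}
  1. ALU→r0 ⇒ go  {0A/1Mu/2Ld/1B | 3r 1w}
  2. ALU→r5 ⇒ no(FU)  {0A/1Mu/2Ld/1B | 3r 1w}
  3. MEM→r0 ⇒ no(WAW)  {0A/1Mu/2Ld/1B | 3r 1w}
  4. ALU→r1 ⇒ no(FU)  {0A/1Mu/2Ld/1B | 3r 1w}
  5. MEM ⇒ go  {0A/1Mu/1Ld/1B | 1r 1w}

reason(slot 2) = FU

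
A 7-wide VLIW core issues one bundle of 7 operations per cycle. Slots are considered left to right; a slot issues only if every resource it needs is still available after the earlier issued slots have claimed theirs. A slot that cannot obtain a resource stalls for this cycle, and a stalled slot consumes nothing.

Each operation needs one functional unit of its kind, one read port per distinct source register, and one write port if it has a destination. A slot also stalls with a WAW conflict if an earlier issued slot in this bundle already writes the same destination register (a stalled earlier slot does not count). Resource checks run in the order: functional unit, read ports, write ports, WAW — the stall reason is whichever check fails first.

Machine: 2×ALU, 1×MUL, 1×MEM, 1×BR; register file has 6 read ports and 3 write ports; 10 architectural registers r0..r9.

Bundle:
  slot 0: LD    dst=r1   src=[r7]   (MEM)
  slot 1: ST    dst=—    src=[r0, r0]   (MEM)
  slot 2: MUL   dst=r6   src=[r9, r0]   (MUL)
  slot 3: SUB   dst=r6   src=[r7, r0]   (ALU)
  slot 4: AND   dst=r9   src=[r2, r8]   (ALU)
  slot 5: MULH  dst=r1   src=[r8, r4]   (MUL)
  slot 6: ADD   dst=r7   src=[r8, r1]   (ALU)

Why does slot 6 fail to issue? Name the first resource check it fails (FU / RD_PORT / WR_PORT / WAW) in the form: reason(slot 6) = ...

slot 0 (MEM): ISSUE — free A2,Mu1,Ld0,B1 rp5 wp2
slot 1 (MEM): stall FU — free A2,Mu1,Ld0,B1 rp5 wp2
slot 2 (MUL): ISSUE — free A2,Mu0,Ld0,B1 rp3 wp1
slot 3 (ALU): stall WAW — free A2,Mu0,Ld0,B1 rp3 wp1
slot 4 (ALU): ISSUE — free A1,Mu0,Ld0,B1 rp1 wp0
slot 5 (MUL): stall FU — free A1,Mu0,Ld0,B1 rp1 wp0
slot 6 (ALU): stall RD_PORT — free A1,Mu0,Ld0,B1 rp1 wp0

reason(slot 6) = RD_PORT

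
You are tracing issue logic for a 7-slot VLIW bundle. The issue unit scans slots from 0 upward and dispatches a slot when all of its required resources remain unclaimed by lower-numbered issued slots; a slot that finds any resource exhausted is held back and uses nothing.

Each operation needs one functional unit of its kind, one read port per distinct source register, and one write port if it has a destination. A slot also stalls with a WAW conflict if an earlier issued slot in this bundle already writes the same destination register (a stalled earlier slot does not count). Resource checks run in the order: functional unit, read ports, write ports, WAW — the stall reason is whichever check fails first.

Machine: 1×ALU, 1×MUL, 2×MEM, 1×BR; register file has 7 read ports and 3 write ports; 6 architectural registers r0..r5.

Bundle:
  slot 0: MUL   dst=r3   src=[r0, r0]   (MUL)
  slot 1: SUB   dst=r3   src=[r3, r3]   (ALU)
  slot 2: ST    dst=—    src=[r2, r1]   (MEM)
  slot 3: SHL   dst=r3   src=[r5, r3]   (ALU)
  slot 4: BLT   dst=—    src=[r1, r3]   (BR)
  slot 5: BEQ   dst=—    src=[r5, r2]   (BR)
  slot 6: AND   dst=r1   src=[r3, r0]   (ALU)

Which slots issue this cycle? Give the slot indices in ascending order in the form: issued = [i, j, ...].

issued = [0, 2, 4, 6]

#0 MUL src=r0,r0 dispatched  <A:1 Mu:0 Ld:2 B:1 rd:6 wr:2>
#1 ALU src=r3,r3 held:WAW  <A:1 Mu:0 Ld:2 B:1 rd:6 wr:2>
#2 MEM src=r2,r1 dispatched  <A:1 Mu:0 Ld:1 B:1 rd:4 wr:2>
#3 ALU src=r5,r3 held:WAW  <A:1 Mu:0 Ld:1 B:1 rd:4 wr:2>
#4 BR src=r1,r3 dispatched  <A:1 Mu:0 Ld:1 B:0 rd:2 wr:2>
#5 BR src=r5,r2 held:FU  <A:1 Mu:0 Ld:1 B:0 rd:2 wr:2>
#6 ALU src=r3,r0 dispatched  <A:0 Mu:0 Ld:1 B:0 rd:0 wr:1>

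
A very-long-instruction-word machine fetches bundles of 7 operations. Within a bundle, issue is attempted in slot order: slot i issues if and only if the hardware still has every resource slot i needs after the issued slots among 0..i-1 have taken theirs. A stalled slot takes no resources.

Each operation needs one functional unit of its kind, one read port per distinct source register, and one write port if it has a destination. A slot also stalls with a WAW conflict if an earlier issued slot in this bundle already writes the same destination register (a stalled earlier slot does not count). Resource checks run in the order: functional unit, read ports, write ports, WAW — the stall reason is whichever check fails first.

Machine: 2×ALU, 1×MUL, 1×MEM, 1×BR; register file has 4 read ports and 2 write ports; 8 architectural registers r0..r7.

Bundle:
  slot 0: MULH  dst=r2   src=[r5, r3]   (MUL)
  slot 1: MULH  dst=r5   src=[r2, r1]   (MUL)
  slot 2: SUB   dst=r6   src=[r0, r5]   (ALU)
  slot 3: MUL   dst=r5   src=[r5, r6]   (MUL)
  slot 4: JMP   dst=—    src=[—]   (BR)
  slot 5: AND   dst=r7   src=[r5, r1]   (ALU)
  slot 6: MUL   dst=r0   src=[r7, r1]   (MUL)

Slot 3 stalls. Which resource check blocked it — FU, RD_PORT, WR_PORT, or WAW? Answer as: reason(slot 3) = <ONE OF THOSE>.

#0 MUL src=r5,r3 dispatched  <A:2 Mu:0 Ld:1 B:1 rd:2 wr:1>
#1 MUL src=r2,r1 held:FU  <A:2 Mu:0 Ld:1 B:1 rd:2 wr:1>
#2 ALU src=r0,r5 dispatched  <A:1 Mu:0 Ld:1 B:1 rd:0 wr:0>
#3 MUL src=r5,r6 held:FU  <A:1 Mu:0 Ld:1 B:1 rd:0 wr:0>
#4 BR src=- dispatched  <A:1 Mu:0 Ld:1 B:0 rd:0 wr:0>
#5 ALU src=r5,r1 held:RD_PORT  <A:1 Mu:0 Ld:1 B:0 rd:0 wr:0>
#6 MUL src=r7,r1 held:FU  <A:1 Mu:0 Ld:1 B:0 rd:0 wr:0>

reason(slot 3) = FU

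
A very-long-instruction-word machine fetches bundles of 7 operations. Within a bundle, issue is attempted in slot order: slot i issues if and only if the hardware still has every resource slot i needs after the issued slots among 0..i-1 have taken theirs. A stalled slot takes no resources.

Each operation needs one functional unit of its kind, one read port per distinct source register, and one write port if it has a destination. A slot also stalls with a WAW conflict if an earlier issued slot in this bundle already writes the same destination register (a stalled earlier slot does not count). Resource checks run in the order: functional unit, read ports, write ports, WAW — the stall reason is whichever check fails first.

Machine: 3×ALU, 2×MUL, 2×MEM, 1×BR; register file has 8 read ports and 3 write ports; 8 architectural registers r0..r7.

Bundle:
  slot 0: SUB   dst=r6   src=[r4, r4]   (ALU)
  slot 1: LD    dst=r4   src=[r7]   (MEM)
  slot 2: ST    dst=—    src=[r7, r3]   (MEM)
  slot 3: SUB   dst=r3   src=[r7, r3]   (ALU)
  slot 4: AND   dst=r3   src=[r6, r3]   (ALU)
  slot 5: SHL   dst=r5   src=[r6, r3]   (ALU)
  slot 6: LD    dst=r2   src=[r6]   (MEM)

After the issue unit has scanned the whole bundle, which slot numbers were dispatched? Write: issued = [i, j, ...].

[0] ALU needs rd=1 wr=1: ok; after: ALU=2 MUL=2 MEM=2 BR=1, R=7, W=2
[1] MEM needs rd=1 wr=1: ok; after: ALU=2 MUL=2 MEM=1 BR=1, R=6, W=1
[2] MEM needs rd=2 wr=0: ok; after: ALU=2 MUL=2 MEM=0 BR=1, R=4, W=1
[3] ALU needs rd=2 wr=1: ok; after: ALU=1 MUL=2 MEM=0 BR=1, R=2, W=0
[4] ALU needs rd=2 wr=1: WR_PORT; after: ALU=1 MUL=2 MEM=0 BR=1, R=2, W=0
[5] ALU needs rd=2 wr=1: WR_PORT; after: ALU=1 MUL=2 MEM=0 BR=1, R=2, W=0
[6] MEM needs rd=1 wr=1: FU; after: ALU=1 MUL=2 MEM=0 BR=1, R=2, W=0

issued = [0, 1, 2, 3]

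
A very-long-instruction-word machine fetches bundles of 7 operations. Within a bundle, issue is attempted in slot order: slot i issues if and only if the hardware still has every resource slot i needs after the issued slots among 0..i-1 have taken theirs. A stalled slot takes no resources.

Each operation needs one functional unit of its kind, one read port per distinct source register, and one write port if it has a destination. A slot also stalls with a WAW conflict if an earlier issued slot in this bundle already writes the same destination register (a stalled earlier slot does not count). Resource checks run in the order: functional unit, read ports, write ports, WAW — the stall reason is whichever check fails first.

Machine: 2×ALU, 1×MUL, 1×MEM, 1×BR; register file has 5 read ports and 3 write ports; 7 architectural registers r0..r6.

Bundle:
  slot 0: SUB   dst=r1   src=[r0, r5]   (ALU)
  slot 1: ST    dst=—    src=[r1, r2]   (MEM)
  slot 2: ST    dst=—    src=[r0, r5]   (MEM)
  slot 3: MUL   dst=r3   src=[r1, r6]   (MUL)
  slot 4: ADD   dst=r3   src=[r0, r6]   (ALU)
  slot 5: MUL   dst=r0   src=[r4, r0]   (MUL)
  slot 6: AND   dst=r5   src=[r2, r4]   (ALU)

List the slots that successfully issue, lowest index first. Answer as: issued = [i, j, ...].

(0) want 1×ALU +2rd +1wr — yes → AL1|MU1|ME1|BR1|rd3|wr2
(1) want 1×MEM +2rd +0wr — yes → AL1|MU1|ME0|BR1|rd1|wr2
(2) want 1×MEM +2rd +0wr — FU → AL1|MU1|ME0|BR1|rd1|wr2
(3) want 1×MUL +2rd +1wr — RD_PORT → AL1|MU1|ME0|BR1|rd1|wr2
(4) want 1×ALU +2rd +1wr — RD_PORT → AL1|MU1|ME0|BR1|rd1|wr2
(5) want 1×MUL +2rd +1wr — RD_PORT → AL1|MU1|ME0|BR1|rd1|wr2
(6) want 1×ALU +2rd +1wr — RD_PORT → AL1|MU1|ME0|BR1|rd1|wr2

issued = [0, 1]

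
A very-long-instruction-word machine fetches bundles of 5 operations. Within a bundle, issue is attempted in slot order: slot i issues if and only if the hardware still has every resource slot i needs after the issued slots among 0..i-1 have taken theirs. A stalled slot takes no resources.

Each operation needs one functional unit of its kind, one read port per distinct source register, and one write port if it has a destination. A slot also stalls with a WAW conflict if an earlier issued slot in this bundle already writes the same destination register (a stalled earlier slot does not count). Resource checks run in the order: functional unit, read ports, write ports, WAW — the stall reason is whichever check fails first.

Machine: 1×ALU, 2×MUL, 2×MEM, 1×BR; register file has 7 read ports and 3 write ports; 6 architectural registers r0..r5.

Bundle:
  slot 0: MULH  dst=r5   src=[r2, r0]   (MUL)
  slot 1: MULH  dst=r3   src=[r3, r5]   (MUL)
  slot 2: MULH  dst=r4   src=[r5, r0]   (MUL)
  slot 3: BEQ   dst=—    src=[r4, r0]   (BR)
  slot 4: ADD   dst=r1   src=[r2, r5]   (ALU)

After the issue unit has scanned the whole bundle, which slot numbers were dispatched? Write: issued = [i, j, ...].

issued = [0, 1, 3]

[0] MUL needs rd=2 wr=1: ok; after: ALU=1 MUL=1 MEM=2 BR=1, R=5, W=2
[1] MUL needs rd=2 wr=1: ok; after: ALU=1 MUL=0 MEM=2 BR=1, R=3, W=1
[2] MUL needs rd=2 wr=1: FU; after: ALU=1 MUL=0 MEM=2 BR=1, R=3, W=1
[3] BR needs rd=2 wr=0: ok; after: ALU=1 MUL=0 MEM=2 BR=0, R=1, W=1
[4] ALU needs rd=2 wr=1: RD_PORT; after: ALU=1 MUL=0 MEM=2 BR=0, R=1, W=1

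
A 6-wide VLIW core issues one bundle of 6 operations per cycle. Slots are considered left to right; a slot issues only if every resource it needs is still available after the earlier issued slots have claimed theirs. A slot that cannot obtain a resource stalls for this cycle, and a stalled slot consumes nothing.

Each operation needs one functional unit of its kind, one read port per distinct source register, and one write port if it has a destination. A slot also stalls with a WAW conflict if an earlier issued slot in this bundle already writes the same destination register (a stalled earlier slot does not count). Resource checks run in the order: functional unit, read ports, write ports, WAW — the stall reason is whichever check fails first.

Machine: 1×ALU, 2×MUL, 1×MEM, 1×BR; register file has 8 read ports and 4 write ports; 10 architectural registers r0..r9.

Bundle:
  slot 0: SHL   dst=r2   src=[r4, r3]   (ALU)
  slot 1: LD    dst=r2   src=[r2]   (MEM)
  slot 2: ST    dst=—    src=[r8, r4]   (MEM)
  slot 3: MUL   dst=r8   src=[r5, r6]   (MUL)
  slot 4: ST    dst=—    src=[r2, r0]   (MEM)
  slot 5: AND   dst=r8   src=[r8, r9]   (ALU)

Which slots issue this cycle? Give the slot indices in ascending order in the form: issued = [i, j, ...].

(0) want 1×ALU +2rd +1wr — yes → AL0|MU2|ME1|BR1|rd6|wr3
(1) want 1×MEM +1rd +1wr — WAW → AL0|MU2|ME1|BR1|rd6|wr3
(2) want 1×MEM +2rd +0wr — yes → AL0|MU2|ME0|BR1|rd4|wr3
(3) want 1×MUL +2rd +1wr — yes → AL0|MU1|ME0|BR1|rd2|wr2
(4) want 1×MEM +2rd +0wr — FU → AL0|MU1|ME0|BR1|rd2|wr2
(5) want 1×ALU +2rd +1wr — FU → AL0|MU1|ME0|BR1|rd2|wr2

issued = [0, 2, 3]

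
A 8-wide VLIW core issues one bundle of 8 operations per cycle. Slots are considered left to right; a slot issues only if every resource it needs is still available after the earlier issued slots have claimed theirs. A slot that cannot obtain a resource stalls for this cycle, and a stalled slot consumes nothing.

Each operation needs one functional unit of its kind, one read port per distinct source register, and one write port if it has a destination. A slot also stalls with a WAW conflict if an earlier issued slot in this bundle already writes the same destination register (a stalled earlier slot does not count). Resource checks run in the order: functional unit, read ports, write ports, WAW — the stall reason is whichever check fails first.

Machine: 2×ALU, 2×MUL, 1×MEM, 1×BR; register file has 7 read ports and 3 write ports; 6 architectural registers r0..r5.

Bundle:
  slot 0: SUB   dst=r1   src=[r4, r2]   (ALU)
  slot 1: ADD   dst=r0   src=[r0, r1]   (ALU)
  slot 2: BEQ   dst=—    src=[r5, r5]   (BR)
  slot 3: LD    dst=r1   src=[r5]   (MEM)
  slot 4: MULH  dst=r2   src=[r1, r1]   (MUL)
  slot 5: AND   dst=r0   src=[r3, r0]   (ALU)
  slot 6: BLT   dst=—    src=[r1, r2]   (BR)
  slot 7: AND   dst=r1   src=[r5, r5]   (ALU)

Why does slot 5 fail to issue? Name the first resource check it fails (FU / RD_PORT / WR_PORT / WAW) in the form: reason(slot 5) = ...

  0. ALU→r1 ⇒ go  {1A/2Mu/1Ld/1B | 5r 2w}
  1. ALU→r0 ⇒ go  {0A/2Mu/1Ld/1B | 3r 1w}
  2. BR ⇒ go  {0A/2Mu/1Ld/0B | 2r 1w}
  3. MEM→r1 ⇒ no(WAW)  {0A/2Mu/1Ld/0B | 2r 1w}
  4. MUL→r2 ⇒ go  {0A/1Mu/1Ld/0B | 1r 0w}
  5. ALU→r0 ⇒ no(FU)  {0A/1Mu/1Ld/0B | 1r 0w}
  6. BR ⇒ no(FU)  {0A/1Mu/1Ld/0B | 1r 0w}
  7. ALU→r1 ⇒ no(FU)  {0A/1Mu/1Ld/0B | 1r 0w}

reason(slot 5) = FU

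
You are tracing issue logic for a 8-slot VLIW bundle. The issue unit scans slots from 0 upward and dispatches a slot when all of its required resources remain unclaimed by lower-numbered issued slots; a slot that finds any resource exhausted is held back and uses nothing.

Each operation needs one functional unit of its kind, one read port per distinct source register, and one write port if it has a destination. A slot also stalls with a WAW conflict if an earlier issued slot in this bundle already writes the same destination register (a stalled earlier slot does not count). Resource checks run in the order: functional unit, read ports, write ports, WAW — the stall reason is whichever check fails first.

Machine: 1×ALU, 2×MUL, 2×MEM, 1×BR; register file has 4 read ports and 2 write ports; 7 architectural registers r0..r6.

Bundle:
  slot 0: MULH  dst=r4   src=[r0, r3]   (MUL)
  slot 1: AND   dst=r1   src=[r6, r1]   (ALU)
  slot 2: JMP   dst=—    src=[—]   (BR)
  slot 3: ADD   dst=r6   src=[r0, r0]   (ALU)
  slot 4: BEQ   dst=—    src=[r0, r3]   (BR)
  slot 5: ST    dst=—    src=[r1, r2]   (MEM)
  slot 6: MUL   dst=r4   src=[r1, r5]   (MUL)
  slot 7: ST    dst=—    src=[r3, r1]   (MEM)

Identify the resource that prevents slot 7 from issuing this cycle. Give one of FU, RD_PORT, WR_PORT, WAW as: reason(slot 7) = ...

reason(slot 7) = RD_PORT

  0. MUL→r4 ⇒ go  {1A/1Mu/2Ld/1B | 2r 1w}
  1. ALU→r1 ⇒ go  {0A/1Mu/2Ld/1B | 0r 0w}
  2. BR ⇒ go  {0A/1Mu/2Ld/0B | 0r 0w}
  3. ALU→r6 ⇒ no(FU)  {0A/1Mu/2Ld/0B | 0r 0w}
  4. BR ⇒ no(FU)  {0A/1Mu/2Ld/0B | 0r 0w}
  5. MEM ⇒ no(RD_PORT)  {0A/1Mu/2Ld/0B | 0r 0w}
  6. MUL→r4 ⇒ no(RD_PORT)  {0A/1Mu/2Ld/0B | 0r 0w}
  7. MEM ⇒ no(RD_PORT)  {0A/1Mu/2Ld/0B | 0r 0w}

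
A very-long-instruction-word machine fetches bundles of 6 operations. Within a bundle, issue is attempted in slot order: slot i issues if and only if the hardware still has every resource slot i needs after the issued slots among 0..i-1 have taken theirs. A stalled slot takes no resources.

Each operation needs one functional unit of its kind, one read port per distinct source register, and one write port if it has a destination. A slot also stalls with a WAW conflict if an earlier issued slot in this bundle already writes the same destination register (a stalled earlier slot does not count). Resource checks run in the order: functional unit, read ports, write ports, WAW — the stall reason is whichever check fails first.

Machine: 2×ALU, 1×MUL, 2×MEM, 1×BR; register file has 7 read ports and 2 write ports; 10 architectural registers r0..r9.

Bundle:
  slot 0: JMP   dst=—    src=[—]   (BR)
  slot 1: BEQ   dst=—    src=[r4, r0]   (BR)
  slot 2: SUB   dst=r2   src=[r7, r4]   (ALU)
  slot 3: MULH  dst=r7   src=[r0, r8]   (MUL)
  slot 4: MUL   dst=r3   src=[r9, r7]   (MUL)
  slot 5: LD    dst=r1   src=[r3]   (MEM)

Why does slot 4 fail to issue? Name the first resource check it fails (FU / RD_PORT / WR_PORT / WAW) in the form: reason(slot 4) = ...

reason(slot 4) = FU

(0) want 1×BR +0rd +0wr — yes → AL2|MU1|ME2|BR0|rd7|wr2
(1) want 1×BR +2rd +0wr — FU → AL2|MU1|ME2|BR0|rd7|wr2
(2) want 1×ALU +2rd +1wr — yes → AL1|MU1|ME2|BR0|rd5|wr1
(3) want 1×MUL +2rd +1wr — yes → AL1|MU0|ME2|BR0|rd3|wr0
(4) want 1×MUL +2rd +1wr — FU → AL1|MU0|ME2|BR0|rd3|wr0
(5) want 1×MEM +1rd +1wr — WR_PORT → AL1|MU0|ME2|BR0|rd3|wr0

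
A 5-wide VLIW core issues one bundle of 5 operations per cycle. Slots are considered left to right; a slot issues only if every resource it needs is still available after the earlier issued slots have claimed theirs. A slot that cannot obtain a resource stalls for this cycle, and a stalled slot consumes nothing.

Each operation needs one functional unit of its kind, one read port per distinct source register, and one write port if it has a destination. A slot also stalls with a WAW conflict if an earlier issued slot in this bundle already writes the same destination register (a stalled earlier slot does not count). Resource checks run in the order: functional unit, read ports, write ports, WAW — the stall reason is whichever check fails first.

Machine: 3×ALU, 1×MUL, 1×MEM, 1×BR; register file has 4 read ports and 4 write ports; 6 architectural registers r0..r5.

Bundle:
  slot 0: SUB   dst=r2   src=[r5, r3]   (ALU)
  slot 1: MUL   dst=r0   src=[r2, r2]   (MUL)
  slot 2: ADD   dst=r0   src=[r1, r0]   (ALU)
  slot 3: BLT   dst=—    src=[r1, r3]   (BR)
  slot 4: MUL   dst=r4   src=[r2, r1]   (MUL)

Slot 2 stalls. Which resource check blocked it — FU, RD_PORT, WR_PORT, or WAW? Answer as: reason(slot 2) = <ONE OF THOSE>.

slot 0 (ALU): ISSUE — free A2,Mu1,Ld1,B1 rp2 wp3
slot 1 (MUL): ISSUE — free A2,Mu0,Ld1,B1 rp1 wp2
slot 2 (ALU): stall RD_PORT — free A2,Mu0,Ld1,B1 rp1 wp2
slot 3 (BR): stall RD_PORT — free A2,Mu0,Ld1,B1 rp1 wp2
slot 4 (MUL): stall FU — free A2,Mu0,Ld1,B1 rp1 wp2

reason(slot 2) = RD_PORT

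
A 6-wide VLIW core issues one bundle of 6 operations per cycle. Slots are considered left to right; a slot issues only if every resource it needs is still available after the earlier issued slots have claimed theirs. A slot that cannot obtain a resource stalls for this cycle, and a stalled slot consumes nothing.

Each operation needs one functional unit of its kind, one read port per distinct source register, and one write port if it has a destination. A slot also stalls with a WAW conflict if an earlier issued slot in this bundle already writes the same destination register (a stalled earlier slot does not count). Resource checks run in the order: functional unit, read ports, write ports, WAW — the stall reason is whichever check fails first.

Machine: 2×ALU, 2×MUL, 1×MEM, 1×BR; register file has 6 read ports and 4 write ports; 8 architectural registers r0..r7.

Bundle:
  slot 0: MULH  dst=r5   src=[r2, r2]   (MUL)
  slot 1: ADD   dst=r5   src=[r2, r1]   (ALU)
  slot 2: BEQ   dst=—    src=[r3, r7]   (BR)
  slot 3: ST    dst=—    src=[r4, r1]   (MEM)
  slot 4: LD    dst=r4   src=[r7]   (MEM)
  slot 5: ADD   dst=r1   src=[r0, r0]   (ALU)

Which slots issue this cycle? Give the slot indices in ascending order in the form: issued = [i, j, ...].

slot 0 (MUL): ISSUE — free A2,Mu1,Ld1,B1 rp5 wp3
slot 1 (ALU): stall WAW — free A2,Mu1,Ld1,B1 rp5 wp3
slot 2 (BR): ISSUE — free A2,Mu1,Ld1,B0 rp3 wp3
slot 3 (MEM): ISSUE — free A2,Mu1,Ld0,B0 rp1 wp3
slot 4 (MEM): stall FU — free A2,Mu1,Ld0,B0 rp1 wp3
slot 5 (ALU): ISSUE — free A1,Mu1,Ld0,B0 rp0 wp2

issued = [0, 2, 3, 5]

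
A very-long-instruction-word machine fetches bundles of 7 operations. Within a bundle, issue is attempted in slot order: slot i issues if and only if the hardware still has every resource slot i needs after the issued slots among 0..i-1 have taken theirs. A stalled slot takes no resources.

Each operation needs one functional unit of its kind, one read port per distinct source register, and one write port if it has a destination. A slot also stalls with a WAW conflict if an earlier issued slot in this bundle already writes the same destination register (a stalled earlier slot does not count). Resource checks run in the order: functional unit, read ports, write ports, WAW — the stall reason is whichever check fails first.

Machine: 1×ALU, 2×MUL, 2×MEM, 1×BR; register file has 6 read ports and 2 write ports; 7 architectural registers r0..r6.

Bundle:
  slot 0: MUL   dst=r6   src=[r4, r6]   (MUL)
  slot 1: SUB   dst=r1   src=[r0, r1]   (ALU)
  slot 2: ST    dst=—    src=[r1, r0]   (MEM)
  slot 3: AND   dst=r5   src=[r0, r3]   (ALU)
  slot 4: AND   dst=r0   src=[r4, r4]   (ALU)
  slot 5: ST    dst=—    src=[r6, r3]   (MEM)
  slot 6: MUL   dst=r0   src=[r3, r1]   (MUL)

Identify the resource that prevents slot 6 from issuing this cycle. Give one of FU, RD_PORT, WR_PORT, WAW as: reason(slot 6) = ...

reason(slot 6) = RD_PORT

  0. MUL→r6 ⇒ go  {1A/1Mu/2Ld/1B | 4r 1w}
  1. ALU→r1 ⇒ go  {0A/1Mu/2Ld/1B | 2r 0w}
  2. MEM ⇒ go  {0A/1Mu/1Ld/1B | 0r 0w}
  3. ALU→r5 ⇒ no(FU)  {0A/1Mu/1Ld/1B | 0r 0w}
  4. ALU→r0 ⇒ no(FU)  {0A/1Mu/1Ld/1B | 0r 0w}
  5. MEM ⇒ no(RD_PORT)  {0A/1Mu/1Ld/1B | 0r 0w}
  6. MUL→r0 ⇒ no(RD_PORT)  {0A/1Mu/1Ld/1B | 0r 0w}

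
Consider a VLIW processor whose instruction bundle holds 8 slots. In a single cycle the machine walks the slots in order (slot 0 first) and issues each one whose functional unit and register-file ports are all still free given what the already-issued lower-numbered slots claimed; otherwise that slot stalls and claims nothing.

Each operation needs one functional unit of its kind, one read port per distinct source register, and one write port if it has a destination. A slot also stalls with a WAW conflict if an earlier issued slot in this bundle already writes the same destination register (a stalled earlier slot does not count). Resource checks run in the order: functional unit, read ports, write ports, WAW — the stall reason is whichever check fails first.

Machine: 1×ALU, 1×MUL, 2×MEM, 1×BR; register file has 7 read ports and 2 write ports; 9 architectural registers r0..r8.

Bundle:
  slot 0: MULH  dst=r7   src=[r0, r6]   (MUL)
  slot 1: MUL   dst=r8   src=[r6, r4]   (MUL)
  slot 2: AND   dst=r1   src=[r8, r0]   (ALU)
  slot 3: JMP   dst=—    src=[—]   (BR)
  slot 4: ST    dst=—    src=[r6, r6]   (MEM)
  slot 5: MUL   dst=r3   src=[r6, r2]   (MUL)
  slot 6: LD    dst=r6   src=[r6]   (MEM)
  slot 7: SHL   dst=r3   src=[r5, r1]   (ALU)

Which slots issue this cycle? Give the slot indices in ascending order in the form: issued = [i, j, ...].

issued = [0, 2, 3, 4]

(0) want 1×MUL +2rd +1wr — yes → AL1|MU0|ME2|BR1|rd5|wr1
(1) want 1×MUL +2rd +1wr — FU → AL1|MU0|ME2|BR1|rd5|wr1
(2) want 1×ALU +2rd +1wr — yes → AL0|MU0|ME2|BR1|rd3|wr0
(3) want 1×BR +0rd +0wr — yes → AL0|MU0|ME2|BR0|rd3|wr0
(4) want 1×MEM +1rd +0wr — yes → AL0|MU0|ME1|BR0|rd2|wr0
(5) want 1×MUL +2rd +1wr — FU → AL0|MU0|ME1|BR0|rd2|wr0
(6) want 1×MEM +1rd +1wr — WR_PORT → AL0|MU0|ME1|BR0|rd2|wr0
(7) want 1×ALU +2rd +1wr — FU → AL0|MU0|ME1|BR0|rd2|wr0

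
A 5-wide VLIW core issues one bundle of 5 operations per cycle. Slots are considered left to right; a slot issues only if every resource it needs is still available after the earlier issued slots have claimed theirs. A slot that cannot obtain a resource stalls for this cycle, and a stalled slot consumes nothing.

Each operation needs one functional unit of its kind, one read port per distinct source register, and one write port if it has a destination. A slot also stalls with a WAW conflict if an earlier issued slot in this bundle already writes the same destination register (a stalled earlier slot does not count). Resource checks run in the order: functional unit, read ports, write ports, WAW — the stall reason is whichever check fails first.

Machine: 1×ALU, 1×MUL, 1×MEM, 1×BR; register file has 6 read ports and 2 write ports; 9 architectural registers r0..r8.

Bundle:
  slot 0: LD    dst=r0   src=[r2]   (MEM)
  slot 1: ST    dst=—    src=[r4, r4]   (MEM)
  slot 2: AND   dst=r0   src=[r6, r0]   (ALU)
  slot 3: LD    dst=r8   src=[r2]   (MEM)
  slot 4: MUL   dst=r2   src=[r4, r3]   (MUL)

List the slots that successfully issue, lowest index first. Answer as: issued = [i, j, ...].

issued = [0, 4]

(0) want 1×MEM +1rd +1wr — yes → AL1|MU1|ME0|BR1|rd5|wr1
(1) want 1×MEM +1rd +0wr — FU → AL1|MU1|ME0|BR1|rd5|wr1
(2) want 1×ALU +2rd +1wr — WAW → AL1|MU1|ME0|BR1|rd5|wr1
(3) want 1×MEM +1rd +1wr — FU → AL1|MU1|ME0|BR1|rd5|wr1
(4) want 1×MUL +2rd +1wr — yes → AL1|MU0|ME0|BR1|rd3|wr0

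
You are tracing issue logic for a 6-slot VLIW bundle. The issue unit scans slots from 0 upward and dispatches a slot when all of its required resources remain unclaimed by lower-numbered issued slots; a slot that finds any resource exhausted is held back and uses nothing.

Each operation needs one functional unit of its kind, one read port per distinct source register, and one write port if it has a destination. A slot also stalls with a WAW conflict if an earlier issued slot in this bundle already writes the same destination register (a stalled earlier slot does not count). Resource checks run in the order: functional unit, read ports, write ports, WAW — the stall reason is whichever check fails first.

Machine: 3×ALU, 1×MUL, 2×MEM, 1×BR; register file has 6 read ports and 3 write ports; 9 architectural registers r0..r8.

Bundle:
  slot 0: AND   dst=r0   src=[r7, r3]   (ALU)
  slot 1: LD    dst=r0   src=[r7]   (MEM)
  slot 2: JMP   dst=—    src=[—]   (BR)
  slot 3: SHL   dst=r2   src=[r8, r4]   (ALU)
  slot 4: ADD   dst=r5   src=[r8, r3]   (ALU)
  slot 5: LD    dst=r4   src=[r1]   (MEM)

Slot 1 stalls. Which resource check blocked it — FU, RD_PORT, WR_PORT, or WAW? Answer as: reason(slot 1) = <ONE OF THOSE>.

[0] ALU needs rd=2 wr=1: ok; after: ALU=2 MUL=1 MEM=2 BR=1, R=4, W=2
[1] MEM needs rd=1 wr=1: WAW; after: ALU=2 MUL=1 MEM=2 BR=1, R=4, W=2
[2] BR needs rd=0 wr=0: ok; after: ALU=2 MUL=1 MEM=2 BR=0, R=4, W=2
[3] ALU needs rd=2 wr=1: ok; after: ALU=1 MUL=1 MEM=2 BR=0, R=2, W=1
[4] ALU needs rd=2 wr=1: ok; after: ALU=0 MUL=1 MEM=2 BR=0, R=0, W=0
[5] MEM needs rd=1 wr=1: RD_PORT; after: ALU=0 MUL=1 MEM=2 BR=0, R=0, W=0

reason(slot 1) = WAW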